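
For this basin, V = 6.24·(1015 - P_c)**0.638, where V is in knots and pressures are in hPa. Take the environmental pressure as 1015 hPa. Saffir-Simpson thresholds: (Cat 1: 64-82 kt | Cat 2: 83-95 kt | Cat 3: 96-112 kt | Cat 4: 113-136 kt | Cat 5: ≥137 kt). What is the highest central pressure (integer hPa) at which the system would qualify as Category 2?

957 hPa

Category 2 begins at V = 83 kt.
Required ΔP = (83/6.24)^(1/0.638) = 13.301^1.567 ≈ 57.75 hPa.
P_c ≤ 1015 − 57.75 = 957.25, so the highest integer P_c is 957 hPa.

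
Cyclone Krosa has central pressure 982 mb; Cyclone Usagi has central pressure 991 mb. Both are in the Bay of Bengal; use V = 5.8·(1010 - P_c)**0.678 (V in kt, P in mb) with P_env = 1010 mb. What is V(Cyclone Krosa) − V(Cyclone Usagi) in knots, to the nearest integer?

Cyclone Krosa: ΔP = 28; V ≈ 5.8 × 28^0.678 ≈ 55.54 kt.
Cyclone Usagi: ΔP = 19; V ≈ 5.8 × 19^0.678 ≈ 42.70 kt.
Difference ≈ 55.54 − 42.70 = 12.84 → 13 kt.

13 kt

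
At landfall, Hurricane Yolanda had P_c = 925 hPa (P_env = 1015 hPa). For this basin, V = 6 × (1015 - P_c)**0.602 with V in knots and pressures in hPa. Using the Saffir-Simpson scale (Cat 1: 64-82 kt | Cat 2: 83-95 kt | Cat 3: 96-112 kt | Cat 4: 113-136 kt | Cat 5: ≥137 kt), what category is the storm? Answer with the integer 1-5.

ΔP = 1015 − 925 = 90 hPa.
V ≈ 6 × 90^0.602 = 6 × 15.01 ≈ 90 kt.
90 kt falls in the Category 2 band.

2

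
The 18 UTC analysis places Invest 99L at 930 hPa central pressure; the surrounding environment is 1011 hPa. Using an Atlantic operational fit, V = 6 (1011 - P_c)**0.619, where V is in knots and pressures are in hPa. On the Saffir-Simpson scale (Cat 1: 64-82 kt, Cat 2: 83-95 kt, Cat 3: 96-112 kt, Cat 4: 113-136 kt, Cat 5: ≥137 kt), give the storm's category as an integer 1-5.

ΔP = 1011 − 930 = 81 hPa.
V ≈ 6 × 81^0.619 = 6 × 15.18 ≈ 91 kt.
91 kt falls in the Category 2 band.

2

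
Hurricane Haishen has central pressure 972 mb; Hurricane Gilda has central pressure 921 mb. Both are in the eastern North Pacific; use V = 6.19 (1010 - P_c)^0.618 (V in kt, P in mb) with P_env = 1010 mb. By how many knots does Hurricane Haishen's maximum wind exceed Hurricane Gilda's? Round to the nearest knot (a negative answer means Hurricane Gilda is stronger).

-41 kt

Hurricane Haishen: ΔP = 38; V ≈ 6.19 × 38^0.618 ≈ 58.61 kt.
Hurricane Gilda: ΔP = 89; V ≈ 6.19 × 89^0.618 ≈ 99.18 kt.
Difference ≈ 58.61 − 99.18 = -40.57 → -41 kt.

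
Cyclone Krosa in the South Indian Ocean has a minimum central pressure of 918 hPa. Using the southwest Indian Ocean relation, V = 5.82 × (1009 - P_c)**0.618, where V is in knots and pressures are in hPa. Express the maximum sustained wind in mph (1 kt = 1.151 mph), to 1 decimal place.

108.8 mph

ΔP = 1009 − 918 = 91 hPa.
V ≈ 5.82 × 91^0.618 = 5.82 × 16.244 ≈ 94.539 kt.
94.539 × 1.151 ≈ 108.81 mph → 108.8 mph.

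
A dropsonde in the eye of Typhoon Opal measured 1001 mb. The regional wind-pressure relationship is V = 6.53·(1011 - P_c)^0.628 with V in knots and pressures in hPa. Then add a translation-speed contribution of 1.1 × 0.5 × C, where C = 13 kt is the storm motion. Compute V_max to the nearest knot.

35 kt

ΔP = 1011 − 1001 = 10 mb.
10^0.628 ≈ 4.246.
V ≈ 6.53 × 4.246 ≈ 27.7 kt.
Translation term: 1.1 × 0.5 × 13 = 7.15 kt.
Corrected V ≈ 34.85 kt → 35 kt.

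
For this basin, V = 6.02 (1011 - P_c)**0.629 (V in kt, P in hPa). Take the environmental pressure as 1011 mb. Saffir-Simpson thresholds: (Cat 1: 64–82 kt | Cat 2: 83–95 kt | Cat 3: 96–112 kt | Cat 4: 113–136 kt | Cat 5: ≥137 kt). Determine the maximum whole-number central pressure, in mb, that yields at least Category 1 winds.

Category 1 begins at V = 64 kt.
Required ΔP = (64/6.02)^(1/0.629) = 10.631^1.590 ≈ 42.86 mb.
P_c ≤ 1011 − 42.86 = 968.14, so the highest integer P_c is 968 mb.

968 mb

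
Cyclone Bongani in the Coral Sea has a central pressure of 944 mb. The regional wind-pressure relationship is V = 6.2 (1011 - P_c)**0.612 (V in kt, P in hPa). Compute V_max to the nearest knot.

81 kt

ΔP = 1011 − 944 = 67 mb.
67^0.612 ≈ 13.109.
V ≈ 6.2 × 13.109 ≈ 81.3 kt.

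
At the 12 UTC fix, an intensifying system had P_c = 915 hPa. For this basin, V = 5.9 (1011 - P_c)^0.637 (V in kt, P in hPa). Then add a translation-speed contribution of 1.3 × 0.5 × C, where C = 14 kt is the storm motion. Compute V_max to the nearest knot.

117 kt

ΔP = 1011 − 915 = 96 hPa.
96^0.637 ≈ 18.311.
V ≈ 5.9 × 18.311 ≈ 108.0 kt.
Translation term: 1.3 × 0.5 × 14 = 9.1 kt.
Corrected V ≈ 117.1 kt → 117 kt.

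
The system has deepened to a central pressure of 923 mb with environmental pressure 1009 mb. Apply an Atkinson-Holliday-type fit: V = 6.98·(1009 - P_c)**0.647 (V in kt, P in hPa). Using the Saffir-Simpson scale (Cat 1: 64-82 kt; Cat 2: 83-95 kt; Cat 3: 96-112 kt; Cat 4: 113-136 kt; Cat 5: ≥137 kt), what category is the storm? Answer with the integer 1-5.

4

ΔP = 1009 − 923 = 86 mb.
V ≈ 6.98 × 86^0.647 = 6.98 × 17.85 ≈ 125 kt.
125 kt falls in the Category 4 band.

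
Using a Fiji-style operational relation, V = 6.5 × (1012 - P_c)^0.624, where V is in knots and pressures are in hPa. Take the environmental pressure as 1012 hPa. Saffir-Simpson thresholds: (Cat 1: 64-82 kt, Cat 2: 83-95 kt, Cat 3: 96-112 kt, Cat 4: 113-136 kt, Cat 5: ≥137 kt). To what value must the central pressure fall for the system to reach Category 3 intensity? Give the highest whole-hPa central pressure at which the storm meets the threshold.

Category 3 begins at V = 96 kt.
Required ΔP = (96/6.5)^(1/0.624) = 14.769^1.603 ≈ 74.81 hPa.
P_c ≤ 1012 − 74.81 = 937.19, so the highest integer P_c is 937 hPa.

937 hPa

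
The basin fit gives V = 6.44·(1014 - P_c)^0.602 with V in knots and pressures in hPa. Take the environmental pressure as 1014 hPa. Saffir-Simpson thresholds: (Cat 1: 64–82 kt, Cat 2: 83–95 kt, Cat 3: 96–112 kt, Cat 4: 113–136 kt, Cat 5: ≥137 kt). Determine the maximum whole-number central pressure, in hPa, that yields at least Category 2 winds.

944 hPa

Category 2 begins at V = 83 kt.
Required ΔP = (83/6.44)^(1/0.602) = 12.888^1.661 ≈ 69.85 hPa.
P_c ≤ 1014 − 69.85 = 944.15, so the highest integer P_c is 944 hPa.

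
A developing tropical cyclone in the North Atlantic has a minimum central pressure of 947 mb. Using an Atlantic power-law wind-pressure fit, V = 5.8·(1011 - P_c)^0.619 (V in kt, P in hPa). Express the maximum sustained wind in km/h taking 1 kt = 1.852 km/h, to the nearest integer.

141 km/h

ΔP = 1011 − 947 = 64 mb.
V ≈ 5.8 × 64^0.619 = 5.8 × 13.123 ≈ 76.112 kt.
76.112 × 1.852 ≈ 140.96 km/h → 141 km/h.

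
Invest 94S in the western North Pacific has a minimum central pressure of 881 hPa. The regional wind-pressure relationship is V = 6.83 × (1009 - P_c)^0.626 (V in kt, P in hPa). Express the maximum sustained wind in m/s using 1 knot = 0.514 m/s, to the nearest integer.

ΔP = 1009 − 881 = 128 hPa.
V ≈ 6.83 × 128^0.626 = 6.83 × 20.850 ≈ 142.408 kt.
142.408 × 0.514 ≈ 73.20 m/s → 73 m/s.

73 m/s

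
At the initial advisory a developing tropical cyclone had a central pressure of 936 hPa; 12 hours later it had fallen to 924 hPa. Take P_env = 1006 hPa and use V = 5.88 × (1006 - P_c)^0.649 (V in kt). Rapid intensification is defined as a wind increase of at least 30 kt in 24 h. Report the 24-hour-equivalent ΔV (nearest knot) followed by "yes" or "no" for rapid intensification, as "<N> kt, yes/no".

20 kt, no

V₁: ΔP = 70, V ≈ 5.88 × 70^0.649 ≈ 92.65 kt.
V₂: ΔP = 82, V ≈ 5.88 × 82^0.649 ≈ 102.67 kt.
ΔV over 12 h = 10.02 kt → 24 h equivalent = 10.02 × 24/12 ≈ 20.04 kt.
20 kt < 30 kt ⇒ not rapid intensification.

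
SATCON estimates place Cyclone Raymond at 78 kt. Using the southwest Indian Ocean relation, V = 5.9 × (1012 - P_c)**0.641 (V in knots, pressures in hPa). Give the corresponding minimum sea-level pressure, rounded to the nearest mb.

ΔP = (V / 5.9)^(1/0.641) = (78/5.9)^1.560.
78/5.9 = 13.220; 13.220^1.560 ≈ 56.13 mb.
P_c = 1012 − 56.13 = 955.87 ≈ 956 mb.

956 mb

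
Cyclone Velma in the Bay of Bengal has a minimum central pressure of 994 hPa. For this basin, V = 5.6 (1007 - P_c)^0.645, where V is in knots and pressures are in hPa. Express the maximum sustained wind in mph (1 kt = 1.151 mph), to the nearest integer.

34 mph

ΔP = 1007 − 994 = 13 hPa.
V ≈ 5.6 × 13^0.645 = 5.6 × 5.230 ≈ 29.287 kt.
29.287 × 1.151 ≈ 33.71 mph → 34 mph.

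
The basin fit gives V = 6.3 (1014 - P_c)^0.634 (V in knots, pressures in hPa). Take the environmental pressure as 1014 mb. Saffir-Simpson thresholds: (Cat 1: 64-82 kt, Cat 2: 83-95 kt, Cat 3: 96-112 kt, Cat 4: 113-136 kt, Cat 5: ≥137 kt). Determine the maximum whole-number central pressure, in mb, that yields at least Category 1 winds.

975 mb

Category 1 begins at V = 64 kt.
Required ΔP = (64/6.3)^(1/0.634) = 10.159^1.577 ≈ 38.73 mb.
P_c ≤ 1014 − 38.73 = 975.27, so the highest integer P_c is 975 mb.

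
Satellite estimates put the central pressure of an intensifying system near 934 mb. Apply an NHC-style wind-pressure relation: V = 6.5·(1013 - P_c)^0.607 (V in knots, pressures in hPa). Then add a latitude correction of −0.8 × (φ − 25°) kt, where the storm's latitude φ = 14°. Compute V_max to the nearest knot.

ΔP = 1013 − 934 = 79 mb.
79^0.607 ≈ 14.186.
V ≈ 6.5 × 14.186 ≈ 92.2 kt.
Latitude correction: −0.8 × (14 − 25) = 8.8 kt.
Corrected V ≈ 101 kt → 101 kt.

101 kt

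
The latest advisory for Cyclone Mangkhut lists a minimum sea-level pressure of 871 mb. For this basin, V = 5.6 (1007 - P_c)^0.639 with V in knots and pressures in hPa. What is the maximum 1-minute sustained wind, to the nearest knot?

129 kt

ΔP = 1007 − 871 = 136 mb.
136^0.639 ≈ 23.085.
V ≈ 5.6 × 23.085 ≈ 129.3 kt.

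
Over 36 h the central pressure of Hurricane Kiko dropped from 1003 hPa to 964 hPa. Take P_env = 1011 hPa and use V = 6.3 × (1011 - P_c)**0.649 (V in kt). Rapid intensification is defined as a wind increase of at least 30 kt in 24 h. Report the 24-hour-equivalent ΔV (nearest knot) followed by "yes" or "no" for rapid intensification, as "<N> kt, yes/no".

35 kt, yes

V₁: ΔP = 8, V ≈ 6.3 × 8^0.649 ≈ 24.29 kt.
V₂: ΔP = 47, V ≈ 6.3 × 47^0.649 ≈ 76.65 kt.
ΔV over 36 h = 52.36 kt → 24 h equivalent = 52.36 × 24/36 ≈ 34.91 kt.
35 kt ≥ 30 kt ⇒ rapid intensification.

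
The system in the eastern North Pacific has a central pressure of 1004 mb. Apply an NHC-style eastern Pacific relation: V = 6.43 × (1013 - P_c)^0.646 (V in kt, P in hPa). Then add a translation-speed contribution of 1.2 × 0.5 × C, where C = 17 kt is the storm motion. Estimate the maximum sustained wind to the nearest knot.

37 kt

ΔP = 1013 − 1004 = 9 mb.
9^0.646 ≈ 4.135.
V ≈ 6.43 × 4.135 ≈ 26.6 kt.
Translation term: 1.2 × 0.5 × 17 = 10.2 kt.
Corrected V ≈ 36.8 kt → 37 kt.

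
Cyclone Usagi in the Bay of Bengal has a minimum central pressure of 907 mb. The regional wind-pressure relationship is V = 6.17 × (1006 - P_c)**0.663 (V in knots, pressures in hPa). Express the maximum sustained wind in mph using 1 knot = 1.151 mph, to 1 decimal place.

149.4 mph

ΔP = 1006 − 907 = 99 mb.
V ≈ 6.17 × 99^0.663 = 6.17 × 21.043 ≈ 129.835 kt.
129.835 × 1.151 ≈ 149.44 mph → 149.4 mph.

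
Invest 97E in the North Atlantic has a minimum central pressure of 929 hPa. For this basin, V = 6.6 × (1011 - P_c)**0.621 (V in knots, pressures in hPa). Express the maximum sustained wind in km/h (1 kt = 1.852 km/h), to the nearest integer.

189 km/h

ΔP = 1011 − 929 = 82 hPa.
V ≈ 6.6 × 82^0.621 = 6.6 × 15.434 ≈ 101.864 kt.
101.864 × 1.852 ≈ 188.65 km/h → 189 km/h.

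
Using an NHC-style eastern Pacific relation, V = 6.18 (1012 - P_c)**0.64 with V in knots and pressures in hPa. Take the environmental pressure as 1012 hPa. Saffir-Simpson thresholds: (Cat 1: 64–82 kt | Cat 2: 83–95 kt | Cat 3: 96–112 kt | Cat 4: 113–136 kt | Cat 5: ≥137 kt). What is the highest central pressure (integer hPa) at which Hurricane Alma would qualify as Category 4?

918 hPa

Category 4 begins at V = 113 kt.
Required ΔP = (113/6.18)^(1/0.64) = 18.285^1.562 ≈ 93.76 hPa.
P_c ≤ 1012 − 93.76 = 918.24, so the highest integer P_c is 918 hPa.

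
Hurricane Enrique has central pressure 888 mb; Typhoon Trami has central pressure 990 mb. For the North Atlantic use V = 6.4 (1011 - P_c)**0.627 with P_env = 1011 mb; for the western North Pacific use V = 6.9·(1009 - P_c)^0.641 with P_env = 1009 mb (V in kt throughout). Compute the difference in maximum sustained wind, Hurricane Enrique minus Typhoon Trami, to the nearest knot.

85 kt

Hurricane Enrique: ΔP = 123; V ≈ 6.4 × 123^0.627 ≈ 130.78 kt.
Typhoon Trami: ΔP = 19; V ≈ 6.9 × 19^0.641 ≈ 45.55 kt.
Difference ≈ 130.78 − 45.55 = 85.23 → 85 kt.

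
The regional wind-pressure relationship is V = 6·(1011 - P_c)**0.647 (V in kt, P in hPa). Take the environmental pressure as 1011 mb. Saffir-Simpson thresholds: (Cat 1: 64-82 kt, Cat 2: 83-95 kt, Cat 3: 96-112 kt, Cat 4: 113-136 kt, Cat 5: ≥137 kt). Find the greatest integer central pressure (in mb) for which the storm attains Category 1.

Category 1 begins at V = 64 kt.
Required ΔP = (64/6)^(1/0.647) = 10.667^1.546 ≈ 38.81 mb.
P_c ≤ 1011 − 38.81 = 972.19, so the highest integer P_c is 972 mb.

972 mb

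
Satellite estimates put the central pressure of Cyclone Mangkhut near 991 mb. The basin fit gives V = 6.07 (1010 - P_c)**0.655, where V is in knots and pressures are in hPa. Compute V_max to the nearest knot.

ΔP = 1010 − 991 = 19 mb.
19^0.655 ≈ 6.880.
V ≈ 6.07 × 6.880 ≈ 41.8 kt.

42 kt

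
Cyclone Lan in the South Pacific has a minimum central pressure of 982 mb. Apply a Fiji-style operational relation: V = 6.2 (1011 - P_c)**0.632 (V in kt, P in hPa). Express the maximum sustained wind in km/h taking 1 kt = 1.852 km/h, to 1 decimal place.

ΔP = 1011 − 982 = 29 mb.
V ≈ 6.2 × 29^0.632 = 6.2 × 8.399 ≈ 52.075 kt.
52.075 × 1.852 ≈ 96.44 km/h → 96.4 km/h.

96.4 km/h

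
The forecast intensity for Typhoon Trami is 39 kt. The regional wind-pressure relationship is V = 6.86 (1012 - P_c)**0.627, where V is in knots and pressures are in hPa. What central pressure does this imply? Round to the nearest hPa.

996 hPa

ΔP = (V / 6.86)^(1/0.627) = (39/6.86)^1.595.
39/6.86 = 5.685; 5.685^1.595 ≈ 15.99 hPa.
P_c = 1012 − 15.99 = 996.01 ≈ 996 hPa.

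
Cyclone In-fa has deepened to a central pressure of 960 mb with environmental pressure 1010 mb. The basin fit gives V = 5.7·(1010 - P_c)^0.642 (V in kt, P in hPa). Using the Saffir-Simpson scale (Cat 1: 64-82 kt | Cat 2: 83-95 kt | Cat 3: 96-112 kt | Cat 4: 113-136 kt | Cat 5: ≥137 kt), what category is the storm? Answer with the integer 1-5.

ΔP = 1010 − 960 = 50 mb.
V ≈ 5.7 × 50^0.642 = 5.7 × 12.32 ≈ 70 kt.
70 kt falls in the Category 1 band.

1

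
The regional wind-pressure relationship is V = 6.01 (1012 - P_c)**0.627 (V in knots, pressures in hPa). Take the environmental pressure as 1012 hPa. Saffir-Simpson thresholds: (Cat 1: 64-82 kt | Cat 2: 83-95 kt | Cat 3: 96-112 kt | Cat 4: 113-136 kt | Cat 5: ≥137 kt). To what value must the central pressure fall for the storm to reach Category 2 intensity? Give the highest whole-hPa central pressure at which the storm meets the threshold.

946 hPa

Category 2 begins at V = 83 kt.
Required ΔP = (83/6.01)^(1/0.627) = 13.810^1.595 ≈ 65.84 hPa.
P_c ≤ 1012 − 65.84 = 946.16, so the highest integer P_c is 946 hPa.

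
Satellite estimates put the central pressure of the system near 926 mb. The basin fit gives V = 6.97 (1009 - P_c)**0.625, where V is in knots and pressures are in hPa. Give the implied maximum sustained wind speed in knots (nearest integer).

ΔP = 1009 − 926 = 83 mb.
83^0.625 ≈ 15.828.
V ≈ 6.97 × 15.828 ≈ 110.3 kt.

110 kt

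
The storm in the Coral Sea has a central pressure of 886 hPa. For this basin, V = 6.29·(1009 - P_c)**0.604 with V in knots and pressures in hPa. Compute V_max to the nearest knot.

ΔP = 1009 − 886 = 123 hPa.
123^0.604 ≈ 18.294.
V ≈ 6.29 × 18.294 ≈ 115.1 kt.

115 kt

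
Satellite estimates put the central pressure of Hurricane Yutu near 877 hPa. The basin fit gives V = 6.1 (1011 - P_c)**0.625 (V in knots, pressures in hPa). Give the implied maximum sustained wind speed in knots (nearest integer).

130 kt

ΔP = 1011 − 877 = 134 hPa.
134^0.625 ≈ 21.352.
V ≈ 6.1 × 21.352 ≈ 130.2 kt.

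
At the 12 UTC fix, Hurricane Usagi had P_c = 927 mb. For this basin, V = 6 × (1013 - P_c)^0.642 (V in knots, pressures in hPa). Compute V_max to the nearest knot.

105 kt

ΔP = 1013 − 927 = 86 mb.
86^0.642 ≈ 17.456.
V ≈ 6 × 17.456 ≈ 104.7 kt.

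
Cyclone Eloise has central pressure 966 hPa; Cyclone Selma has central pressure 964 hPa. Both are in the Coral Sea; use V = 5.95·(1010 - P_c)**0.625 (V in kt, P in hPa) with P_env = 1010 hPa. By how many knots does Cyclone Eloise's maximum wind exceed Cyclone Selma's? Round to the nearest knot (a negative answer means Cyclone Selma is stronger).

-2 kt

Cyclone Eloise: ΔP = 44; V ≈ 5.95 × 44^0.625 ≈ 63.34 kt.
Cyclone Selma: ΔP = 46; V ≈ 5.95 × 46^0.625 ≈ 65.12 kt.
Difference ≈ 63.34 − 65.12 = -1.78 → -2 kt.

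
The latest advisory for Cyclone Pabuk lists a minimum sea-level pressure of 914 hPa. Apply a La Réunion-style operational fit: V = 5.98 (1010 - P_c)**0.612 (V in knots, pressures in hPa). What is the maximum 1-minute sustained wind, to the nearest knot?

ΔP = 1010 − 914 = 96 hPa.
96^0.612 ≈ 16.336.
V ≈ 5.98 × 16.336 ≈ 97.7 kt.

98 kt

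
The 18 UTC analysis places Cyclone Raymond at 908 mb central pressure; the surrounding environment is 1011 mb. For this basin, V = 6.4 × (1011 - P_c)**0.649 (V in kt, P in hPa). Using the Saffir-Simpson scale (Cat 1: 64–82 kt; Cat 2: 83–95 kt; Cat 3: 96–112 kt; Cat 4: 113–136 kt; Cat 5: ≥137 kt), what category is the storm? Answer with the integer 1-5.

4

ΔP = 1011 − 908 = 103 mb.
V ≈ 6.4 × 103^0.649 = 6.4 × 20.25 ≈ 130 kt.
130 kt falls in the Category 4 band.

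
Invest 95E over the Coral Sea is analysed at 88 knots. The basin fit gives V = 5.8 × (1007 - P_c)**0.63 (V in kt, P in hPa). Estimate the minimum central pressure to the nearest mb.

932 mb

ΔP = (V / 5.8)^(1/0.63) = (88/5.8)^1.587.
88/5.8 = 15.172; 15.172^1.587 ≈ 74.94 mb.
P_c = 1007 − 74.94 = 932.06 ≈ 932 mb.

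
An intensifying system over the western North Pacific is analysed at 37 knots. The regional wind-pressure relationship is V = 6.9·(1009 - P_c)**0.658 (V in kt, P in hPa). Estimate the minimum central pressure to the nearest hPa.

ΔP = (V / 6.9)^(1/0.658) = (37/6.9)^1.520.
37/6.9 = 5.362; 5.362^1.520 ≈ 12.84 hPa.
P_c = 1009 − 12.84 = 996.16 ≈ 996 hPa.

996 hPa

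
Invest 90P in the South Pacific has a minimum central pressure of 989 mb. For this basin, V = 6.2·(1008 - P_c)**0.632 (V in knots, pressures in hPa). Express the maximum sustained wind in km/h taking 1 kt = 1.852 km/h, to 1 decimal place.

73.8 km/h

ΔP = 1008 − 989 = 19 mb.
V ≈ 6.2 × 19^0.632 = 6.2 × 6.429 ≈ 39.862 kt.
39.862 × 1.852 ≈ 73.83 km/h → 73.8 km/h.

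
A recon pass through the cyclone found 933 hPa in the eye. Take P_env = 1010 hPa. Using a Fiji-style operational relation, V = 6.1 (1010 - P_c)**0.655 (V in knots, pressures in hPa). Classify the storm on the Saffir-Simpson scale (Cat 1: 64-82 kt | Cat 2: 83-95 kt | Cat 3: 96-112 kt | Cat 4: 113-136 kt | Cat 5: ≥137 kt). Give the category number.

3

ΔP = 1010 − 933 = 77 hPa.
V ≈ 6.1 × 77^0.655 = 6.1 × 17.20 ≈ 105 kt.
105 kt falls in the Category 3 band.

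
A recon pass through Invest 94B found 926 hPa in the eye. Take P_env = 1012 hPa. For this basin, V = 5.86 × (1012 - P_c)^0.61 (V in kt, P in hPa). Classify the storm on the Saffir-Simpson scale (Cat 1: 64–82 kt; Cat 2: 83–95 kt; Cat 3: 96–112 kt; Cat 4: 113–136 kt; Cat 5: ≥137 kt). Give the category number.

ΔP = 1012 − 926 = 86 hPa.
V ≈ 5.86 × 86^0.61 = 5.86 × 15.14 ≈ 89 kt.
89 kt falls in the Category 2 band.

2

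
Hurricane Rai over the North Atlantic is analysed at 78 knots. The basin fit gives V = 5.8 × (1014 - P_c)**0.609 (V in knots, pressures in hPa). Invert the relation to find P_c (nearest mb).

943 mb

ΔP = (V / 5.8)^(1/0.609) = (78/5.8)^1.642.
78/5.8 = 13.448; 13.448^1.642 ≈ 71.34 mb.
P_c = 1014 − 71.34 = 942.66 ≈ 943 mb.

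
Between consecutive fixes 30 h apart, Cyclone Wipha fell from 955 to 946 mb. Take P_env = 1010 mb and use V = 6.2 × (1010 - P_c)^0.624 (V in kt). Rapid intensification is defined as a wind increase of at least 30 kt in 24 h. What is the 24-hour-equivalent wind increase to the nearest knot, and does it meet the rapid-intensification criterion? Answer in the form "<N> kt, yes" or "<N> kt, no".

6 kt, no

V₁: ΔP = 55, V ≈ 6.2 × 55^0.624 ≈ 75.57 kt.
V₂: ΔP = 64, V ≈ 6.2 × 64^0.624 ≈ 83.07 kt.
ΔV over 30 h = 7.50 kt → 24 h equivalent = 7.50 × 24/30 ≈ 6.00 kt.
6 kt < 30 kt ⇒ not rapid intensification.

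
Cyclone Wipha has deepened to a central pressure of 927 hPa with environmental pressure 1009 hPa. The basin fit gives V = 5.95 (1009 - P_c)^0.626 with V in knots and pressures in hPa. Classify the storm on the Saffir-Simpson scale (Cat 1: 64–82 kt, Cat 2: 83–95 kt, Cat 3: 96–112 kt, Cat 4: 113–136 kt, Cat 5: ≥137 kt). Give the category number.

ΔP = 1009 − 927 = 82 hPa.
V ≈ 5.95 × 82^0.626 = 5.95 × 15.78 ≈ 94 kt.
94 kt falls in the Category 2 band.

2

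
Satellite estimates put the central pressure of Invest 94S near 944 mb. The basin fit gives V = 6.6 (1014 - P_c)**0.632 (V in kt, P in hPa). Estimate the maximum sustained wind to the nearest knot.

ΔP = 1014 − 944 = 70 mb.
70^0.632 ≈ 14.659.
V ≈ 6.6 × 14.659 ≈ 96.7 kt.

97 kt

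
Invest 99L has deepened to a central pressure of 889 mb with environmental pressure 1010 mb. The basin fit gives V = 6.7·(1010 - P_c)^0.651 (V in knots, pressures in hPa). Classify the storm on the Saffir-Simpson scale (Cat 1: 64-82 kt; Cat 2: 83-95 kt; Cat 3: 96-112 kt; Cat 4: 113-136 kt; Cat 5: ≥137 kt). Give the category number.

5

ΔP = 1010 − 889 = 121 mb.
V ≈ 6.7 × 121^0.651 = 6.7 × 22.69 ≈ 152 kt.
152 kt falls in the Category 5 band.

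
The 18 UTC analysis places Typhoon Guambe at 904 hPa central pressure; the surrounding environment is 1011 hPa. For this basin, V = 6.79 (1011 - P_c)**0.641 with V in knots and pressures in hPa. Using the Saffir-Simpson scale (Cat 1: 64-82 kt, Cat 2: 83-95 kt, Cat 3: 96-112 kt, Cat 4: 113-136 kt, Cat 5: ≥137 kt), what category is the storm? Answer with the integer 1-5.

ΔP = 1011 − 904 = 107 hPa.
V ≈ 6.79 × 107^0.641 = 6.79 × 19.99 ≈ 136 kt.
136 kt falls in the Category 4 band.

4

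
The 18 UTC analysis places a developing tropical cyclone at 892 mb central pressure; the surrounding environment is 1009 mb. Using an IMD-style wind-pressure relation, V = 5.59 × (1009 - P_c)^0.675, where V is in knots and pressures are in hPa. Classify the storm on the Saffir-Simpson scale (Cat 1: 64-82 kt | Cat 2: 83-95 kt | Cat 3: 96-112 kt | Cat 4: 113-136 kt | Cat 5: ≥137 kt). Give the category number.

5

ΔP = 1009 − 892 = 117 mb.
V ≈ 5.59 × 117^0.675 = 5.59 × 24.89 ≈ 139 kt.
139 kt falls in the Category 5 band.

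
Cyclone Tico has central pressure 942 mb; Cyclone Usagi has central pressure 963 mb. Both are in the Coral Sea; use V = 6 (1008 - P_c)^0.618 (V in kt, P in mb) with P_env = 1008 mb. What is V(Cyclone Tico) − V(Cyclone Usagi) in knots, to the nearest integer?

Cyclone Tico: ΔP = 66; V ≈ 6 × 66^0.618 ≈ 79.92 kt.
Cyclone Usagi: ΔP = 45; V ≈ 6 × 45^0.618 ≈ 63.07 kt.
Difference ≈ 79.92 − 63.07 = 16.85 → 17 kt.

17 kt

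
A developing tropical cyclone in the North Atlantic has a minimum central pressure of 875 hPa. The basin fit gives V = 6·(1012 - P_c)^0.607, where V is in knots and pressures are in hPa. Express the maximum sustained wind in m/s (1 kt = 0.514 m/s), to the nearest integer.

61 m/s

ΔP = 1012 − 875 = 137 hPa.
V ≈ 6 × 137^0.607 = 6 × 19.815 ≈ 118.889 kt.
118.889 × 0.514 ≈ 61.11 m/s → 61 m/s.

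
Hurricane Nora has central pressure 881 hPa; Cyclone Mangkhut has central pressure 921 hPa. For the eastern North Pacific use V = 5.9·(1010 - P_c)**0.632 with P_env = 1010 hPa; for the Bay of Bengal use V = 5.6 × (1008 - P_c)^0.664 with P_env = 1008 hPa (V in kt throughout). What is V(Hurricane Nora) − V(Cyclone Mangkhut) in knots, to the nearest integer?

Hurricane Nora: ΔP = 129; V ≈ 5.9 × 129^0.632 ≈ 127.28 kt.
Cyclone Mangkhut: ΔP = 87; V ≈ 5.6 × 87^0.664 ≈ 108.65 kt.
Difference ≈ 127.28 − 108.65 = 18.63 → 19 kt.

19 kt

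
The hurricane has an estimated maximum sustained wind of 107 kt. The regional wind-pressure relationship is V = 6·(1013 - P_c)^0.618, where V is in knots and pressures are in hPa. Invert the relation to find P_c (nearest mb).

907 mb

ΔP = (V / 6)^(1/0.618) = (107/6)^1.618.
107/6 = 17.833; 17.833^1.618 ≈ 105.84 mb.
P_c = 1013 − 105.84 = 907.16 ≈ 907 mb.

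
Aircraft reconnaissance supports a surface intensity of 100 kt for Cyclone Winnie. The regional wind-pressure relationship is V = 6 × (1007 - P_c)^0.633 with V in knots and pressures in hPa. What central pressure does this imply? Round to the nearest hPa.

ΔP = (V / 6)^(1/0.633) = (100/6)^1.580.
100/6 = 16.667; 16.667^1.580 ≈ 85.16 hPa.
P_c = 1007 − 85.16 = 921.84 ≈ 922 hPa.

922 hPa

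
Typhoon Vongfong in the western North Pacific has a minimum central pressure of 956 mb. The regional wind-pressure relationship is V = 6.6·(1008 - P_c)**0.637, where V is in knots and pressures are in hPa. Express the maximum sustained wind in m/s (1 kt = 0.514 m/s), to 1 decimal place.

ΔP = 1008 − 956 = 52 mb.
V ≈ 6.6 × 52^0.637 = 6.6 × 12.391 ≈ 81.778 kt.
81.778 × 0.514 ≈ 42.03 m/s → 42.0 m/s.

42.0 m/s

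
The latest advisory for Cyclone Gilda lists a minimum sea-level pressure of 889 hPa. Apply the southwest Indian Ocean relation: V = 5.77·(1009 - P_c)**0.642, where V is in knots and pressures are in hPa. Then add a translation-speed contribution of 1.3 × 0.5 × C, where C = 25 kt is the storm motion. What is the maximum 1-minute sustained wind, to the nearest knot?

141 kt

ΔP = 1009 − 889 = 120 hPa.
120^0.642 ≈ 21.619.
V ≈ 5.77 × 21.619 ≈ 124.7 kt.
Translation term: 1.3 × 0.5 × 25 = 16.25 kt.
Corrected V ≈ 140.95 kt → 141 kt.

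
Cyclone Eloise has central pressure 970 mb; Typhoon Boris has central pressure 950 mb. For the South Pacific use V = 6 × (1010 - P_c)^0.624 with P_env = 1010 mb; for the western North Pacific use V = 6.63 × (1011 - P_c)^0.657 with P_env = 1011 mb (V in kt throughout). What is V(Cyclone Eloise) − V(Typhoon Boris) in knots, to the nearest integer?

Cyclone Eloise: ΔP = 40; V ≈ 6 × 40^0.624 ≈ 59.96 kt.
Typhoon Boris: ΔP = 61; V ≈ 6.63 × 61^0.657 ≈ 98.74 kt.
Difference ≈ 59.96 − 98.74 = -38.78 → -39 kt.

-39 kt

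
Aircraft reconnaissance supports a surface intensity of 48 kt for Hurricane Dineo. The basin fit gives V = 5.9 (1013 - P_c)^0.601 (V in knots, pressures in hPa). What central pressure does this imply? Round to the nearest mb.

980 mb

ΔP = (V / 5.9)^(1/0.601) = (48/5.9)^1.664.
48/5.9 = 8.136; 8.136^1.664 ≈ 32.72 mb.
P_c = 1013 − 32.72 = 980.28 ≈ 980 mb.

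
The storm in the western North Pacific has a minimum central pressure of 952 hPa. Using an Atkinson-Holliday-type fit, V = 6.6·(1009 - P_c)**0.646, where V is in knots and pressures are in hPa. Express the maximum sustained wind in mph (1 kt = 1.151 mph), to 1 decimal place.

ΔP = 1009 − 952 = 57 hPa.
V ≈ 6.6 × 57^0.646 = 6.6 × 13.624 ≈ 89.916 kt.
89.916 × 1.151 ≈ 103.49 mph → 103.5 mph.

103.5 mph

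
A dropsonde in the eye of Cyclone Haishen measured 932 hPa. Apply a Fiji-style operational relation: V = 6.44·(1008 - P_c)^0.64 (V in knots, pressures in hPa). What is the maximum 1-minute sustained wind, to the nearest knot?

103 kt

ΔP = 1008 − 932 = 76 hPa.
76^0.64 ≈ 15.985.
V ≈ 6.44 × 15.985 ≈ 102.9 kt.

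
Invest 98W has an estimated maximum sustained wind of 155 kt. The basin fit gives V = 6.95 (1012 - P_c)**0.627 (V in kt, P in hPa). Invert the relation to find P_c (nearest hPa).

ΔP = (V / 6.95)^(1/0.627) = (155/6.95)^1.595.
155/6.95 = 22.302; 22.302^1.595 ≈ 141.41 hPa.
P_c = 1012 − 141.41 = 870.59 ≈ 871 hPa.

871 hPa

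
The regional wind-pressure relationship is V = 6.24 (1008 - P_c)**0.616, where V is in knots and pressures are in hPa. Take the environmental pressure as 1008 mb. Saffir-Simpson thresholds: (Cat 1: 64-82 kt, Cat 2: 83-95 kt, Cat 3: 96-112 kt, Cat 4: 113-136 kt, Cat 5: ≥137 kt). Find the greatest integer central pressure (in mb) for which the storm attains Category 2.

Category 2 begins at V = 83 kt.
Required ΔP = (83/6.24)^(1/0.616) = 13.301^1.623 ≈ 66.76 mb.
P_c ≤ 1008 − 66.76 = 941.24, so the highest integer P_c is 941 mb.

941 mb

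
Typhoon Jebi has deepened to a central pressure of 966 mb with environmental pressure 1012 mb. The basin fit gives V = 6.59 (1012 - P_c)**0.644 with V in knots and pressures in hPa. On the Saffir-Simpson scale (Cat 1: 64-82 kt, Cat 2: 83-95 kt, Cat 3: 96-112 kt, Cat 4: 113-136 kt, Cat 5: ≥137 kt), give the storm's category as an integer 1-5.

ΔP = 1012 − 966 = 46 mb.
V ≈ 6.59 × 46^0.644 = 6.59 × 11.77 ≈ 78 kt.
78 kt falls in the Category 1 band.

1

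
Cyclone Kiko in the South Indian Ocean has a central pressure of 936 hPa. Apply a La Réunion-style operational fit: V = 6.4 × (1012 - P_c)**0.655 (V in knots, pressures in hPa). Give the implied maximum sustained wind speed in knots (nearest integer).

109 kt

ΔP = 1012 − 936 = 76 hPa.
76^0.655 ≈ 17.058.
V ≈ 6.4 × 17.058 ≈ 109.2 kt.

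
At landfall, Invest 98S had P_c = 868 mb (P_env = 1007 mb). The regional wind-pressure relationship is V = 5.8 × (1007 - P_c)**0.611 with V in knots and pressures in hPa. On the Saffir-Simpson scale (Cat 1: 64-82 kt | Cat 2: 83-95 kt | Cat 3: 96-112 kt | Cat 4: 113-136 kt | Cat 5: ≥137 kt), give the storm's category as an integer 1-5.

4

ΔP = 1007 − 868 = 139 mb.
V ≈ 5.8 × 139^0.611 = 5.8 × 20.39 ≈ 118 kt.
118 kt falls in the Category 4 band.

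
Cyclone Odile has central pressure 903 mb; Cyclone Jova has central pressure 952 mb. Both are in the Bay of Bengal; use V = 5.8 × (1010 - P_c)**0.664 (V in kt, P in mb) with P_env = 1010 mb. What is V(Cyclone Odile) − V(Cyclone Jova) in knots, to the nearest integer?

Cyclone Odile: ΔP = 107; V ≈ 5.8 × 107^0.664 ≈ 129.10 kt.
Cyclone Jova: ΔP = 58; V ≈ 5.8 × 58^0.664 ≈ 85.97 kt.
Difference ≈ 129.10 − 85.97 = 43.13 → 43 kt.

43 kt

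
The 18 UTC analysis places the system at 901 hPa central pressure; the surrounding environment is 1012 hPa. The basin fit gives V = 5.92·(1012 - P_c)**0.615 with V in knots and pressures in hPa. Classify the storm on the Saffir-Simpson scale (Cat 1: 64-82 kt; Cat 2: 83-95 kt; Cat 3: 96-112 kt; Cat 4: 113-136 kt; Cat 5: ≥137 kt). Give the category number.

ΔP = 1012 − 901 = 111 hPa.
V ≈ 5.92 × 111^0.615 = 5.92 × 18.11 ≈ 107 kt.
107 kt falls in the Category 3 band.

3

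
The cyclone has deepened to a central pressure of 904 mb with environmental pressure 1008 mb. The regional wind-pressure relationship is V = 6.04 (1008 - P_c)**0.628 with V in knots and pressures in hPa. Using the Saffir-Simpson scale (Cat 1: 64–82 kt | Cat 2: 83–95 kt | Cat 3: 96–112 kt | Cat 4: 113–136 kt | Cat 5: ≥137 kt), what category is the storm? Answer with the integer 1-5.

3

ΔP = 1008 − 904 = 104 mb.
V ≈ 6.04 × 104^0.628 = 6.04 × 18.48 ≈ 112 kt.
112 kt falls in the Category 3 band.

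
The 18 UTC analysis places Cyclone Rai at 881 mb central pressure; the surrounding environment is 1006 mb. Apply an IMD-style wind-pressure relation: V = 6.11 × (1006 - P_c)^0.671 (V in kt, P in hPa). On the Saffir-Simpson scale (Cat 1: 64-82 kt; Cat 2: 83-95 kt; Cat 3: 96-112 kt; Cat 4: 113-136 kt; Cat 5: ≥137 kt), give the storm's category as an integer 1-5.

5

ΔP = 1006 − 881 = 125 mb.
V ≈ 6.11 × 125^0.671 = 6.11 × 25.53 ≈ 156 kt.
156 kt falls in the Category 5 band.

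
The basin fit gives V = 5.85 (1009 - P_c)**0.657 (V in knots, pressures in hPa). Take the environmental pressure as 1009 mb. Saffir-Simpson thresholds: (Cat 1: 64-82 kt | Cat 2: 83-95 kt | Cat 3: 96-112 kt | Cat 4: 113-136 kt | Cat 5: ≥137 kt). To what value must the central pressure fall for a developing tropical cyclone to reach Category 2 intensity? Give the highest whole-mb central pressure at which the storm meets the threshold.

952 mb

Category 2 begins at V = 83 kt.
Required ΔP = (83/5.85)^(1/0.657) = 14.188^1.522 ≈ 56.66 mb.
P_c ≤ 1009 − 56.66 = 952.34, so the highest integer P_c is 952 mb.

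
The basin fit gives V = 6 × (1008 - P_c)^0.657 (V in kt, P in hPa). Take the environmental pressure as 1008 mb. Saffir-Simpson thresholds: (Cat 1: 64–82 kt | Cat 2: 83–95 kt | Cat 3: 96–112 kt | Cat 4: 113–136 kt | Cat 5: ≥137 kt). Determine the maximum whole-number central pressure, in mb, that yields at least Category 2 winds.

953 mb

Category 2 begins at V = 83 kt.
Required ΔP = (83/6)^(1/0.657) = 13.833^1.522 ≈ 54.52 mb.
P_c ≤ 1008 − 54.52 = 953.48, so the highest integer P_c is 953 mb.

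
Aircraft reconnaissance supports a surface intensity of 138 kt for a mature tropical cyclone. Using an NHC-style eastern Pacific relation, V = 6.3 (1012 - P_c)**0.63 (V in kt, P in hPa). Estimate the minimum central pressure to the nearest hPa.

878 hPa

ΔP = (V / 6.3)^(1/0.63) = (138/6.3)^1.587.
138/6.3 = 21.905; 21.905^1.587 ≈ 134.23 hPa.
P_c = 1012 − 134.23 = 877.77 ≈ 878 hPa.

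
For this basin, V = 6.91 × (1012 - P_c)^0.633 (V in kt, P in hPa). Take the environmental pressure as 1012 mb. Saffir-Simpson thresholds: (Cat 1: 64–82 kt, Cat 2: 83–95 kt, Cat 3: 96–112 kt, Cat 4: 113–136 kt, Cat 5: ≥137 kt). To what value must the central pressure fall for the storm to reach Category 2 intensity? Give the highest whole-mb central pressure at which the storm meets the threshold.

Category 2 begins at V = 83 kt.
Required ΔP = (83/6.91)^(1/0.633) = 12.012^1.580 ≈ 50.76 mb.
P_c ≤ 1012 − 50.76 = 961.24, so the highest integer P_c is 961 mb.

961 mb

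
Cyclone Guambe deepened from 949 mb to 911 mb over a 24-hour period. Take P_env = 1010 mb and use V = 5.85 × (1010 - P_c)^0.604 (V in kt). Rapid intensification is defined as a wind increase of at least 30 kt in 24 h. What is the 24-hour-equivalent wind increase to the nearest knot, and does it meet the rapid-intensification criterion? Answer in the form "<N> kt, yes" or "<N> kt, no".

V₁: ΔP = 61, V ≈ 5.85 × 61^0.604 ≈ 70.06 kt.
V₂: ΔP = 99, V ≈ 5.85 × 99^0.604 ≈ 93.87 kt.
ΔV over 24 h = 23.81 kt → 24 h equivalent = 23.81 × 24/24 ≈ 23.81 kt.
24 kt < 30 kt ⇒ not rapid intensification.

24 kt, no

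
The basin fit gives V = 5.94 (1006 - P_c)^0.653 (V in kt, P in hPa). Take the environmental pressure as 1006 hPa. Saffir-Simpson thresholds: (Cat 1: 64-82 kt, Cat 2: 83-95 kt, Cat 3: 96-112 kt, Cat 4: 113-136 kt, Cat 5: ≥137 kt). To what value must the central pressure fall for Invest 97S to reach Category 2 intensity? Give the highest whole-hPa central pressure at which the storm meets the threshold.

949 hPa

Category 2 begins at V = 83 kt.
Required ΔP = (83/5.94)^(1/0.653) = 13.973^1.531 ≈ 56.74 hPa.
P_c ≤ 1006 − 56.74 = 949.26, so the highest integer P_c is 949 hPa.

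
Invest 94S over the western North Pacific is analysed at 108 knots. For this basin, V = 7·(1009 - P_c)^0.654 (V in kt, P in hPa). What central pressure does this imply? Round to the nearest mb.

943 mb

ΔP = (V / 7)^(1/0.654) = (108/7)^1.529.
108/7 = 15.429; 15.429^1.529 ≈ 65.62 mb.
P_c = 1009 − 65.62 = 943.38 ≈ 943 mb.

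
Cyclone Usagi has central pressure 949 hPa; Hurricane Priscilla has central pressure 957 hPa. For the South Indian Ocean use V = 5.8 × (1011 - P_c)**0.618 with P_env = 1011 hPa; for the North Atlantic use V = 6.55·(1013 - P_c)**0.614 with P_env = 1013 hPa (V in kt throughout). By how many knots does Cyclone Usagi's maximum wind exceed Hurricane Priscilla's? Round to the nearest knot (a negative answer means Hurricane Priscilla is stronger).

-3 kt

Cyclone Usagi: ΔP = 62; V ≈ 5.8 × 62^0.618 ≈ 74.32 kt.
Hurricane Priscilla: ΔP = 56; V ≈ 6.55 × 56^0.614 ≈ 77.56 kt.
Difference ≈ 74.32 − 77.56 = -3.24 → -3 kt.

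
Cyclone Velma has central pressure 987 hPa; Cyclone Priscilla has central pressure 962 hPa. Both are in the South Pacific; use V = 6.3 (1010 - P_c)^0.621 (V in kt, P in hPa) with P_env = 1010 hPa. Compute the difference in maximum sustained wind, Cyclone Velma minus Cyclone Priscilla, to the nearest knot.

-26 kt

Cyclone Velma: ΔP = 23; V ≈ 6.3 × 23^0.621 ≈ 44.15 kt.
Cyclone Priscilla: ΔP = 48; V ≈ 6.3 × 48^0.621 ≈ 69.73 kt.
Difference ≈ 44.15 − 69.73 = -25.58 → -26 kt.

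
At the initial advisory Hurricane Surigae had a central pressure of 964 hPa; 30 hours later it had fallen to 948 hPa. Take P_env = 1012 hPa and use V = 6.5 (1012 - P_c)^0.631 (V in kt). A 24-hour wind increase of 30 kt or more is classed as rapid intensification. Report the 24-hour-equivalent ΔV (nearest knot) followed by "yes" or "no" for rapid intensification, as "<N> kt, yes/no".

V₁: ΔP = 48, V ≈ 6.5 × 48^0.631 ≈ 74.78 kt.
V₂: ΔP = 64, V ≈ 6.5 × 64^0.631 ≈ 89.66 kt.
ΔV over 30 h = 14.88 kt → 24 h equivalent = 14.88 × 24/30 ≈ 11.90 kt.
12 kt < 30 kt ⇒ not rapid intensification.

12 kt, no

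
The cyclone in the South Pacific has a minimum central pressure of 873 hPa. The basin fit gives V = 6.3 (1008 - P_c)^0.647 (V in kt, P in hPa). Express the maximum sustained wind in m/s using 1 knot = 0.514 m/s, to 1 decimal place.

ΔP = 1008 − 873 = 135 hPa.
V ≈ 6.3 × 135^0.647 = 6.3 × 23.896 ≈ 150.545 kt.
150.545 × 0.514 ≈ 77.38 m/s → 77.4 m/s.

77.4 m/s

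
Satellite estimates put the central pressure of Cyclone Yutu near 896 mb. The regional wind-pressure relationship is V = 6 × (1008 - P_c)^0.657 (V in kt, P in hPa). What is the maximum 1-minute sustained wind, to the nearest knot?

133 kt

ΔP = 1008 − 896 = 112 mb.
112^0.657 ≈ 22.199.
V ≈ 6 × 22.199 ≈ 133.2 kt.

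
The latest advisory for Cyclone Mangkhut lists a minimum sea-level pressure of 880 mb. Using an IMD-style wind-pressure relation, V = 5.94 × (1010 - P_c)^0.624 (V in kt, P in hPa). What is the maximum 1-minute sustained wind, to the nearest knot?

124 kt

ΔP = 1010 − 880 = 130 mb.
130^0.624 ≈ 20.850.
V ≈ 5.94 × 20.850 ≈ 123.8 kt.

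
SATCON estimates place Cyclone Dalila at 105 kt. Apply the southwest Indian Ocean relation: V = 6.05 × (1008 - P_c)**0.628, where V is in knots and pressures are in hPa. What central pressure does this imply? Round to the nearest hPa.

914 hPa

ΔP = (V / 6.05)^(1/0.628) = (105/6.05)^1.592.
105/6.05 = 17.355; 17.355^1.592 ≈ 94.11 hPa.
P_c = 1008 − 94.11 = 913.89 ≈ 914 hPa.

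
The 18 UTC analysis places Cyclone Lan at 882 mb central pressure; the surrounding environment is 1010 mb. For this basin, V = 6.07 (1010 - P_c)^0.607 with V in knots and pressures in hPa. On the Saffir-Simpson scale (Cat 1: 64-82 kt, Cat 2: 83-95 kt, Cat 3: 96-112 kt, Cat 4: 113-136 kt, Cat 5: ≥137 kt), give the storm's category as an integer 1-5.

4

ΔP = 1010 − 882 = 128 mb.
V ≈ 6.07 × 128^0.607 = 6.07 × 19.01 ≈ 115 kt.
115 kt falls in the Category 4 band.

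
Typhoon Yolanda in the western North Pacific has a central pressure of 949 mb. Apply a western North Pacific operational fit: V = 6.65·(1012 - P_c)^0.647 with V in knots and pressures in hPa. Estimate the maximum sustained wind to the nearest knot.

ΔP = 1012 − 949 = 63 mb.
63^0.647 ≈ 14.594.
V ≈ 6.65 × 14.594 ≈ 97.0 kt.

97 kt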